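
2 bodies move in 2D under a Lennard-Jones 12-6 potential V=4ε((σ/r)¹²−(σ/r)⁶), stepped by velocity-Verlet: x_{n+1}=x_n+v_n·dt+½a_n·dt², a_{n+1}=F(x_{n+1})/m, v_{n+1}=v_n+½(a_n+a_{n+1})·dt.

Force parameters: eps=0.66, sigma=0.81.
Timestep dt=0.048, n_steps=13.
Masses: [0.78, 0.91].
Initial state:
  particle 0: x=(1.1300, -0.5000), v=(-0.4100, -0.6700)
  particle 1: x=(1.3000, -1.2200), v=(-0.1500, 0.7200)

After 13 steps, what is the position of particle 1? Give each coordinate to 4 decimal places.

step 0: x0=(1.1300, -0.5000) x1=(1.3000, -1.2200)
step 1: x0=(1.0797, -0.4025) x1=(1.3190, -1.2966)
step 2: x0=(1.0300, -0.3072) x1=(1.3376, -1.3713)
step 3: x0=(0.9815, -0.2162) x1=(1.3550, -1.4422)
step 4: x0=(0.9337, -0.1272) x1=(1.3720, -1.5116)
step 5: x0=(0.8861, -0.0390) x1=(1.3887, -1.5801)
step 6: x0=(0.8386, 0.0487) x1=(1.4053, -1.6483)
step 7: x0=(0.7913, 0.1362) x1=(1.4219, -1.7164)
step 8: x0=(0.7439, 0.2237) x1=(1.4384, -1.7843)
step 9: x0=(0.6966, 0.3110) x1=(1.4549, -1.8522)
step 10: x0=(0.6493, 0.3983) x1=(1.4714, -1.9201)
step 11: x0=(0.6020, 0.4856) x1=(1.4878, -1.9879)
step 12: x0=(0.5547, 0.5729) x1=(1.5043, -2.0557)
step 13: x0=(0.5074, 0.6602) x1=(1.5208, -2.1235)

(1.5208, -2.1235)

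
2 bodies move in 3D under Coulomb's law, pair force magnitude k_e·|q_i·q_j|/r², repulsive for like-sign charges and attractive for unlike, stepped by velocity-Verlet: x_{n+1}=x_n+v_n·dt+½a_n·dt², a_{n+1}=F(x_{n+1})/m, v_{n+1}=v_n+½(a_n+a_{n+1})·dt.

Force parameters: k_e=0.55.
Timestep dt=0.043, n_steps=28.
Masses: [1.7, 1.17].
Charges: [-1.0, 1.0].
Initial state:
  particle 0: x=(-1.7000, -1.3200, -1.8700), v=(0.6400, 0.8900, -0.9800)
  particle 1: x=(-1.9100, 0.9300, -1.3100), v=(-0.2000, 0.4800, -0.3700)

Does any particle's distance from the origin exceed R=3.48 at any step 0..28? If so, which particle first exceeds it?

step 0: x0=(-1.7000, -1.3200, -1.8700) x1=(-1.9100, 0.9300, -1.3100)
step 1: x0=(-1.6725, -1.2817, -1.9121) x1=(-1.9186, 0.9506, -1.3259)
step 2: x0=(-1.6450, -1.2432, -1.9542) x1=(-1.9272, 0.9710, -1.3419)
step 3: x0=(-1.6175, -1.2047, -1.9963) x1=(-1.9357, 0.9912, -1.3579)
step 4: x0=(-1.5900, -1.1661, -2.0383) x1=(-1.9443, 1.0113, -1.3740)
step 5: x0=(-1.5626, -1.1273, -2.0803) x1=(-1.9528, 1.0313, -1.3901)
step 6: x0=(-1.5351, -1.0885, -2.1223) x1=(-1.9612, 1.0510, -1.4062)
step 7: x0=(-1.5077, -1.0495, -2.1642) x1=(-1.9697, 1.0707, -1.4224)
step 8: x0=(-1.4803, -1.0104, -2.2061) x1=(-1.9781, 1.0902, -1.4387)
step 9: x0=(-1.4529, -0.9713, -2.2480) x1=(-1.9865, 1.1095, -1.4550)
step 10: x0=(-1.4256, -0.9320, -2.2898) x1=(-1.9948, 1.1287, -1.4714)
step 11: x0=(-1.3983, -0.8926, -2.3316) x1=(-2.0031, 1.1477, -1.4878)
step 12: x0=(-1.3710, -0.8531, -2.3733) x1=(-2.0114, 1.1666, -1.5043)
step 13: x0=(-1.3438, -0.8135, -2.4150) x1=(-2.0196, 1.1853, -1.5209)
step 14: x0=(-1.3165, -0.7739, -2.4567) x1=(-2.0278, 1.2039, -1.5375)
step 15: x0=(-1.2894, -0.7341, -2.4983) x1=(-2.0359, 1.2224, -1.5542)
step 16: x0=(-1.2622, -0.6942, -2.5399) x1=(-2.0439, 1.2407, -1.5709)
step 17: x0=(-1.2351, -0.6542, -2.5814) x1=(-2.0519, 1.2588, -1.5877)
step 18: x0=(-1.2080, -0.6142, -2.6228) x1=(-2.0599, 1.2769, -1.6046)
step 19: x0=(-1.1810, -0.5740, -2.6642) x1=(-2.0678, 1.2948, -1.6216)
step 20: x0=(-1.1540, -0.5338, -2.7056) x1=(-2.0756, 1.3125, -1.6386)
step 21: x0=(-1.1271, -0.4934, -2.7469) x1=(-2.0833, 1.3302, -1.6558)
step 22: x0=(-1.1002, -0.4530, -2.7882) x1=(-2.0910, 1.3477, -1.6729)
step 23: x0=(-1.0733, -0.4125, -2.8294) x1=(-2.0987, 1.3651, -1.6902)
step 24: x0=(-1.0465, -0.3719, -2.8705) x1=(-2.1062, 1.3824, -1.7075)
step 25: x0=(-1.0198, -0.3313, -2.9117) x1=(-2.1137, 1.3995, -1.7250)
step 26: x0=(-0.9931, -0.2905, -2.9527) x1=(-2.1211, 1.4166, -1.7425)
step 27: x0=(-0.9664, -0.2497, -2.9937) x1=(-2.1284, 1.4335, -1.7600)
step 28: x0=(-0.9398, -0.2088, -3.0346) x1=(-2.1357, 1.4503, -1.7777)

no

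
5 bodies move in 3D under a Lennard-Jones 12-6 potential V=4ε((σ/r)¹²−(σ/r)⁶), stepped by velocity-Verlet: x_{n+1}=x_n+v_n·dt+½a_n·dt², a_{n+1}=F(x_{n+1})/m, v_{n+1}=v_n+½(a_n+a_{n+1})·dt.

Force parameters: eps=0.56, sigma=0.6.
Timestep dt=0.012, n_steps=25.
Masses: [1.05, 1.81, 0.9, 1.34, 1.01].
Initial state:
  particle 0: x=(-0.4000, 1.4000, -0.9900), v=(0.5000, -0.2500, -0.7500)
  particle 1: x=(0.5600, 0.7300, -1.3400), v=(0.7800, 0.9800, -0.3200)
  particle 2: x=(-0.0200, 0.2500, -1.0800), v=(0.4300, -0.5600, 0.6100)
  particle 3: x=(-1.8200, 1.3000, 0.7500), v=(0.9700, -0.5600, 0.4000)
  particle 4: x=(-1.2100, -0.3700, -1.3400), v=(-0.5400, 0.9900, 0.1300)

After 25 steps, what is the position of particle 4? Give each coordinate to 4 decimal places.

step 0: x0=(-0.4000, 1.4000, -0.9900) x1=(0.5600, 0.7300, -1.3400) x2=(-0.0200, 0.2500, -1.0800) x3=(-1.8200, 1.3000, 0.7500) x4=(-1.2100, -0.3700, -1.3400)
step 1: x0=(-0.3940, 1.3970, -0.9990) x1=(0.5693, 0.7417, -1.3438) x2=(-0.0147, 0.2434, -1.0727) x3=(-1.8084, 1.2933, 0.7548) x4=(-1.2165, -0.3581, -1.3384)
step 2: x0=(-0.3880, 1.3939, -1.0080) x1=(0.5785, 0.7534, -1.3476) x2=(-0.0093, 0.2370, -1.0656) x3=(-1.7967, 1.2866, 0.7596) x4=(-1.2229, -0.3462, -1.3369)
step 3: x0=(-0.3819, 1.3909, -1.0170) x1=(0.5876, 0.7649, -1.3513) x2=(-0.0037, 0.2307, -1.0585) x3=(-1.7851, 1.2798, 0.7644) x4=(-1.2294, -0.3343, -1.3353)
step 4: x0=(-0.3758, 1.3877, -1.0261) x1=(0.5966, 0.7764, -1.3550) x2=(0.0021, 0.2246, -1.0515) x3=(-1.7734, 1.2731, 0.7692) x4=(-1.2358, -0.3224, -1.3337)
step 5: x0=(-0.3697, 1.3846, -1.0351) x1=(0.6055, 0.7878, -1.3586) x2=(0.0080, 0.2187, -1.0446) x3=(-1.7618, 1.2664, 0.7740) x4=(-1.2423, -0.3105, -1.3322)
step 6: x0=(-0.3636, 1.3814, -1.0441) x1=(0.6143, 0.7992, -1.3622) x2=(0.0140, 0.2130, -1.0377) x3=(-1.7502, 1.2597, 0.7788) x4=(-1.2487, -0.2986, -1.3306)
step 7: x0=(-0.3574, 1.3782, -1.0532) x1=(0.6231, 0.8105, -1.3657) x2=(0.0201, 0.2073, -1.0309) x3=(-1.7385, 1.2530, 0.7836) x4=(-1.2551, -0.2867, -1.3290)
step 8: x0=(-0.3512, 1.3750, -1.0622) x1=(0.6317, 0.8218, -1.3693) x2=(0.0263, 0.2018, -1.0242) x3=(-1.7269, 1.2462, 0.7884) x4=(-1.2615, -0.2748, -1.3275)
step 9: x0=(-0.3450, 1.3717, -1.0713) x1=(0.6404, 0.8331, -1.3727) x2=(0.0326, 0.1964, -1.0175) x3=(-1.7152, 1.2395, 0.7932) x4=(-1.2680, -0.2629, -1.3259)
step 10: x0=(-0.3388, 1.3684, -1.0804) x1=(0.6490, 0.8443, -1.3762) x2=(0.0390, 0.1911, -1.0109) x3=(-1.7036, 1.2328, 0.7980) x4=(-1.2744, -0.2510, -1.3243)
step 11: x0=(-0.3325, 1.3650, -1.0894) x1=(0.6575, 0.8555, -1.3797) x2=(0.0454, 0.1859, -1.0043) x3=(-1.6919, 1.2261, 0.8028) x4=(-1.2807, -0.2390, -1.3227)
step 12: x0=(-0.3262, 1.3617, -1.0985) x1=(0.6660, 0.8666, -1.3831) x2=(0.0518, 0.1807, -0.9978) x3=(-1.6803, 1.2194, 0.8076) x4=(-1.2871, -0.2271, -1.3211)
step 13: x0=(-0.3198, 1.3583, -1.1076) x1=(0.6744, 0.8778, -1.3865) x2=(0.0583, 0.1757, -0.9913) x3=(-1.6687, 1.2126, 0.8124) x4=(-1.2935, -0.2152, -1.3195)
step 14: x0=(-0.3135, 1.3548, -1.1167) x1=(0.6828, 0.8889, -1.3898) x2=(0.0648, 0.1707, -0.9848) x3=(-1.6570, 1.2059, 0.8172) x4=(-1.2999, -0.2032, -1.3180)
step 15: x0=(-0.3070, 1.3514, -1.1258) x1=(0.6912, 0.9000, -1.3932) x2=(0.0714, 0.1658, -0.9784) x3=(-1.6454, 1.1992, 0.8220) x4=(-1.3062, -0.1913, -1.3164)
step 16: x0=(-0.3006, 1.3479, -1.1349) x1=(0.6995, 0.9110, -1.3965) x2=(0.0780, 0.1610, -0.9720) x3=(-1.6337, 1.1925, 0.8268) x4=(-1.3126, -0.1794, -1.3148)
step 17: x0=(-0.2941, 1.3443, -1.1440) x1=(0.7078, 0.9221, -1.3998) x2=(0.0846, 0.1562, -0.9656) x3=(-1.6221, 1.1858, 0.8316) x4=(-1.3189, -0.1674, -1.3132)
step 18: x0=(-0.2876, 1.3408, -1.1531) x1=(0.7160, 0.9332, -1.4031) x2=(0.0912, 0.1515, -0.9593) x3=(-1.6104, 1.1790, 0.8364) x4=(-1.3253, -0.1555, -1.3116)
step 19: x0=(-0.2810, 1.3372, -1.1622) x1=(0.7242, 0.9442, -1.4064) x2=(0.0979, 0.1468, -0.9530) x3=(-1.5988, 1.1723, 0.8412) x4=(-1.3316, -0.1435, -1.3100)
step 20: x0=(-0.2744, 1.3336, -1.1714) x1=(0.7324, 0.9552, -1.4097) x2=(0.1045, 0.1422, -0.9467) x3=(-1.5872, 1.1656, 0.8459) x4=(-1.3379, -0.1316, -1.3084)
step 21: x0=(-0.2678, 1.3299, -1.1805) x1=(0.7405, 0.9663, -1.4130) x2=(0.1112, 0.1377, -0.9404) x3=(-1.5755, 1.1589, 0.8507) x4=(-1.3443, -0.1196, -1.3068)
step 22: x0=(-0.2611, 1.3262, -1.1896) x1=(0.7487, 0.9773, -1.4162) x2=(0.1179, 0.1331, -0.9341) x3=(-1.5639, 1.1521, 0.8555) x4=(-1.3506, -0.1077, -1.3052)
step 23: x0=(-0.2544, 1.3225, -1.1988) x1=(0.7567, 0.9883, -1.4194) x2=(0.1246, 0.1286, -0.9279) x3=(-1.5522, 1.1454, 0.8603) x4=(-1.3569, -0.0957, -1.3036)
step 24: x0=(-0.2476, 1.3188, -1.2079) x1=(0.7648, 0.9993, -1.4227) x2=(0.1313, 0.1242, -0.9217) x3=(-1.5406, 1.1387, 0.8651) x4=(-1.3632, -0.0837, -1.3020)
step 25: x0=(-0.2408, 1.3150, -1.2171) x1=(0.7728, 1.0103, -1.4259) x2=(0.1380, 0.1198, -0.9155) x3=(-1.5289, 1.1320, 0.8699) x4=(-1.3695, -0.0718, -1.3004)

(-1.3695, -0.0718, -1.3004)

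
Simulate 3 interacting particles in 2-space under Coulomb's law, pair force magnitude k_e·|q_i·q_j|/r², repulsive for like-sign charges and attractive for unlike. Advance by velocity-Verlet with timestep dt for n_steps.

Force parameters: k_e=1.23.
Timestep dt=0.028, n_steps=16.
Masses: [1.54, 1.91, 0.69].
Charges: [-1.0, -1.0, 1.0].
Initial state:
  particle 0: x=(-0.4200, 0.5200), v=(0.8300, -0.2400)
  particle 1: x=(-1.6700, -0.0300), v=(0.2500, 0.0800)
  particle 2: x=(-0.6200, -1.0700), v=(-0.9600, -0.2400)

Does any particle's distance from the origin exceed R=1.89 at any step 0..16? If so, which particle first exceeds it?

step 0: x0=(-0.4200, 0.5200) x1=(-1.6700, -0.0300) x2=(-0.6200, -1.0700)
step 1: x0=(-0.3966, 0.5132) x1=(-1.6630, -0.0279) x2=(-0.6471, -1.0762)
step 2: x0=(-0.3730, 0.5063) x1=(-1.6562, -0.0261) x2=(-0.6745, -1.0814)
step 3: x0=(-0.3491, 0.4994) x1=(-1.6494, -0.0245) x2=(-0.7023, -1.0856)
step 4: x0=(-0.3249, 0.4922) x1=(-1.6426, -0.0232) x2=(-0.7305, -1.0888)
step 5: x0=(-0.3006, 0.4850) x1=(-1.6360, -0.0223) x2=(-0.7590, -1.0909)
step 6: x0=(-0.2760, 0.4777) x1=(-1.6294, -0.0216) x2=(-0.7878, -1.0920)
step 7: x0=(-0.2512, 0.4702) x1=(-1.6228, -0.0212) x2=(-0.8169, -1.0920)
step 8: x0=(-0.2261, 0.4627) x1=(-1.6163, -0.0211) x2=(-0.8463, -1.0909)
step 9: x0=(-0.2009, 0.4550) x1=(-1.6099, -0.0213) x2=(-0.8759, -1.0886)
step 10: x0=(-0.1756, 0.4472) x1=(-1.6035, -0.0219) x2=(-0.9059, -1.0852)
step 11: x0=(-0.1500, 0.4393) x1=(-1.5972, -0.0227) x2=(-0.9361, -1.0807)
step 12: x0=(-0.1243, 0.4313) x1=(-1.5909, -0.0240) x2=(-0.9666, -1.0750)
step 13: x0=(-0.0984, 0.4232) x1=(-1.5846, -0.0255) x2=(-0.9973, -1.0681)
step 14: x0=(-0.0724, 0.4150) x1=(-1.5783, -0.0275) x2=(-1.0283, -1.0599)
step 15: x0=(-0.0463, 0.4067) x1=(-1.5721, -0.0298) x2=(-1.0595, -1.0504)
step 16: x0=(-0.0200, 0.3983) x1=(-1.5659, -0.0325) x2=(-1.0910, -1.0396)

no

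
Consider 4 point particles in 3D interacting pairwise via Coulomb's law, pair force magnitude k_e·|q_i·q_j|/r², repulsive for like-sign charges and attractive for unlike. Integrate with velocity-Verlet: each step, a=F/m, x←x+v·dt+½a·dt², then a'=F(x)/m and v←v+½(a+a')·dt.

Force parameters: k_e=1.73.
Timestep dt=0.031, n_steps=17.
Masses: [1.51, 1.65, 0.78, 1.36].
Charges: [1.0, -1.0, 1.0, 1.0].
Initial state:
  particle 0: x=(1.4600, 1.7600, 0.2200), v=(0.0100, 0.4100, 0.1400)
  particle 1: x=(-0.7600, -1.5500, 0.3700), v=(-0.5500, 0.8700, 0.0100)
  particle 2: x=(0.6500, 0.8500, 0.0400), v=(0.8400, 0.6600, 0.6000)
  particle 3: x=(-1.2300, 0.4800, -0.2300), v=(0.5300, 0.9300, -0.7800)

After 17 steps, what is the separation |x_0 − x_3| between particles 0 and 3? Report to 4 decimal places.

2.9564

step 0: x0=(1.4600, 1.7600, 0.2200) x1=(-0.7600, -1.5500, 0.3700) x2=(0.6500, 0.8500, 0.0400) x3=(-1.2300, 0.4800, -0.2300)
step 1: x0=(1.4606, 1.7730, 0.2244) x1=(-0.7770, -1.5228, 0.3703) x2=(0.6758, 0.8699, 0.0586) x3=(-1.2138, 0.5086, -0.2542)
step 2: x0=(1.4617, 1.7865, 0.2289) x1=(-0.7940, -1.4953, 0.3705) x2=(0.7010, 0.8885, 0.0770) x3=(-1.1979, 0.5369, -0.2784)
step 3: x0=(1.4634, 1.8006, 0.2336) x1=(-0.8109, -1.4675, 0.3706) x2=(0.7257, 0.9059, 0.0954) x3=(-1.1824, 0.5649, -0.3025)
step 4: x0=(1.4657, 1.8154, 0.2384) x1=(-0.8277, -1.4392, 0.3706) x2=(0.7498, 0.9220, 0.1138) x3=(-1.1673, 0.5924, -0.3267)
step 5: x0=(1.4686, 1.8307, 0.2432) x1=(-0.8445, -1.4107, 0.3706) x2=(0.7732, 0.9367, 0.1321) x3=(-1.1526, 0.6197, -0.3509)
step 6: x0=(1.4721, 1.8468, 0.2482) x1=(-0.8612, -1.3817, 0.3704) x2=(0.7960, 0.9500, 0.1504) x3=(-1.1383, 0.6466, -0.3751)
step 7: x0=(1.4762, 1.8635, 0.2534) x1=(-0.8778, -1.3524, 0.3702) x2=(0.8181, 0.9618, 0.1687) x3=(-1.1243, 0.6731, -0.3994)
step 8: x0=(1.4808, 1.8809, 0.2586) x1=(-0.8943, -1.3228, 0.3699) x2=(0.8395, 0.9721, 0.1871) x3=(-1.1107, 0.6993, -0.4236)
step 9: x0=(1.4861, 1.8991, 0.2638) x1=(-0.9107, -1.2929, 0.3695) x2=(0.8603, 0.9808, 0.2055) x3=(-1.0975, 0.7252, -0.4479)
step 10: x0=(1.4919, 1.9179, 0.2692) x1=(-0.9271, -1.2625, 0.3691) x2=(0.8805, 0.9880, 0.2240) x3=(-1.0847, 0.7507, -0.4722)
step 11: x0=(1.4983, 1.9376, 0.2747) x1=(-0.9433, -1.2319, 0.3685) x2=(0.8999, 0.9936, 0.2426) x3=(-1.0722, 0.7759, -0.4965)
step 12: x0=(1.5052, 1.9579, 0.2802) x1=(-0.9594, -1.2009, 0.3678) x2=(0.9188, 0.9977, 0.2613) x3=(-1.0601, 0.8008, -0.5209)
step 13: x0=(1.5126, 1.9790, 0.2857) x1=(-0.9755, -1.1696, 0.3671) x2=(0.9370, 1.0001, 0.2802) x3=(-1.0483, 0.8254, -0.5453)
step 14: x0=(1.5206, 2.0008, 0.2913) x1=(-0.9914, -1.1380, 0.3663) x2=(0.9547, 1.0010, 0.2992) x3=(-1.0369, 0.8497, -0.5698)
step 15: x0=(1.5290, 2.0234, 0.2969) x1=(-1.0072, -1.1060, 0.3653) x2=(0.9718, 1.0003, 0.3185) x3=(-1.0259, 0.8737, -0.5942)
step 16: x0=(1.5379, 2.0466, 0.3026) x1=(-1.0229, -1.0737, 0.3643) x2=(0.9883, 0.9981, 0.3379) x3=(-1.0152, 0.8973, -0.6187)
step 17: x0=(1.5472, 2.0706, 0.3082) x1=(-1.0384, -1.0411, 0.3632) x2=(1.0044, 0.9943, 0.3576) x3=(-1.0049, 0.9207, -0.6433)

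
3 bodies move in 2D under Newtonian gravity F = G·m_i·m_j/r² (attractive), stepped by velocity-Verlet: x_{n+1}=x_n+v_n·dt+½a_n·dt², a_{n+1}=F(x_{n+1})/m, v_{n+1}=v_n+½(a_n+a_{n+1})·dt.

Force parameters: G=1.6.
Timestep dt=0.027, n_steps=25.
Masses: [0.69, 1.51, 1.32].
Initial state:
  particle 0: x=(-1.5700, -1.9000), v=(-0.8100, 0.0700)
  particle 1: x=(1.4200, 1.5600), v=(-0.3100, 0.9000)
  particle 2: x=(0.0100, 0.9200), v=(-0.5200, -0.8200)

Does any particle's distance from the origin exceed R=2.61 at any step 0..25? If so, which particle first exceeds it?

yes, particle 0

step 0: x0=(-1.5700, -1.9000) x1=(1.4200, 1.5600) x2=(0.0100, 0.9200)
step 1: x0=(-1.5918, -1.8980) x1=(1.4113, 1.5842) x2=(-0.0037, 0.8980)
step 2: x0=(-1.6135, -1.8958) x1=(1.4021, 1.6080) x2=(-0.0168, 0.8762)
step 3: x0=(-1.6350, -1.8935) x1=(1.3922, 1.6316) x2=(-0.0294, 0.8547)
step 4: x0=(-1.6565, -1.8909) x1=(1.3819, 1.6548) x2=(-0.0414, 0.8334)
step 5: x0=(-1.6777, -1.8881) x1=(1.3710, 1.6777) x2=(-0.0529, 0.8124)
step 6: x0=(-1.6989, -1.8852) x1=(1.3596, 1.7003) x2=(-0.0638, 0.7916)
step 7: x0=(-1.7199, -1.8820) x1=(1.3478, 1.7226) x2=(-0.0743, 0.7711)
step 8: x0=(-1.7408, -1.8787) x1=(1.3355, 1.7446) x2=(-0.0844, 0.7509)
step 9: x0=(-1.7616, -1.8752) x1=(1.3227, 1.7662) x2=(-0.0940, 0.7309)
step 10: x0=(-1.7822, -1.8714) x1=(1.3095, 1.7876) x2=(-0.1032, 0.7112)
step 11: x0=(-1.8027, -1.8675) x1=(1.2959, 1.8086) x2=(-0.1120, 0.6918)
step 12: x0=(-1.8230, -1.8634) x1=(1.2819, 1.8292) x2=(-0.1204, 0.6726)
step 13: x0=(-1.8432, -1.8591) x1=(1.2676, 1.8496) x2=(-0.1284, 0.6537)
step 14: x0=(-1.8633, -1.8546) x1=(1.2528, 1.8696) x2=(-0.1361, 0.6351)
step 15: x0=(-1.8832, -1.8499) x1=(1.2377, 1.8894) x2=(-0.1435, 0.6167)
step 16: x0=(-1.9029, -1.8450) x1=(1.2223, 1.9087) x2=(-0.1505, 0.5986)
step 17: x0=(-1.9226, -1.8399) x1=(1.2065, 1.9278) x2=(-0.1573, 0.5808)
step 18: x0=(-1.9420, -1.8346) x1=(1.1904, 1.9466) x2=(-0.1637, 0.5632)
step 19: x0=(-1.9614, -1.8291) x1=(1.1740, 1.9650) x2=(-0.1699, 0.5459)
step 20: x0=(-1.9805, -1.8234) x1=(1.1573, 1.9831) x2=(-0.1759, 0.5289)
step 21: x0=(-1.9996, -1.8176) x1=(1.1403, 2.0009) x2=(-0.1815, 0.5121)
step 22: x0=(-2.0184, -1.8115) x1=(1.1231, 2.0184) x2=(-0.1870, 0.4956)
step 23: x0=(-2.0371, -1.8052) x1=(1.1055, 2.0356) x2=(-0.1922, 0.4793)
step 24: x0=(-2.0557, -1.7988) x1=(1.0878, 2.0524) x2=(-0.1972, 0.4633)
step 25: x0=(-2.0741, -1.7921) x1=(1.0697, 2.0689) x2=(-0.2019, 0.4475)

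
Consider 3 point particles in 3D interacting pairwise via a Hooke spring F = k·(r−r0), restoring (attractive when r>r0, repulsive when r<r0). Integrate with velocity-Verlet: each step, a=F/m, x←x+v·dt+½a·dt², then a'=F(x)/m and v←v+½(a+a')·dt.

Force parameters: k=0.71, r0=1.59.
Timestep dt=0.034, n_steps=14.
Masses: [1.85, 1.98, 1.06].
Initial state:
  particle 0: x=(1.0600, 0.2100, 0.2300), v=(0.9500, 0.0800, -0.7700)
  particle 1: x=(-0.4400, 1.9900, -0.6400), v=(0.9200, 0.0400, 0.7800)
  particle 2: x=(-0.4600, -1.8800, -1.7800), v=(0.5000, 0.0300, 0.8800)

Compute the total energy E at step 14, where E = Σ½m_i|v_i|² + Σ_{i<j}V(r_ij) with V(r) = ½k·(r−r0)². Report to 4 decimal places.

6.7862

step 0: x0=(1.0600, 0.2100, 0.2300) x1=(-0.4400, 1.9900, -0.6400) x2=(-0.4600, -1.8800, -1.7800)
step 1: x0=(1.0920, 0.2126, 0.2035) x1=(-0.4086, 1.9907, -0.6136) x2=(-0.4427, -1.8777, -1.7494)
step 2: x0=(1.1234, 0.2151, 0.1765) x1=(-0.3770, 1.9902, -0.5873) x2=(-0.4248, -1.8727, -1.7175)
step 3: x0=(1.1543, 0.2173, 0.1489) x1=(-0.3452, 1.9885, -0.5612) x2=(-0.4062, -1.8651, -1.6844)
step 4: x0=(1.1845, 0.2193, 0.1208) x1=(-0.3132, 1.9856, -0.5353) x2=(-0.3870, -1.8548, -1.6500)
step 5: x0=(1.2142, 0.2212, 0.0922) x1=(-0.2810, 1.9815, -0.5095) x2=(-0.3672, -1.8420, -1.6144)
step 6: x0=(1.2434, 0.2229, 0.0631) x1=(-0.2486, 1.9761, -0.4840) x2=(-0.3467, -1.8267, -1.5776)
step 7: x0=(1.2719, 0.2244, 0.0336) x1=(-0.2160, 1.9696, -0.4586) x2=(-0.3256, -1.8088, -1.5397)
step 8: x0=(1.3000, 0.2257, 0.0037) x1=(-0.1833, 1.9619, -0.4335) x2=(-0.3039, -1.7884, -1.5008)
step 9: x0=(1.3275, 0.2268, -0.0265) x1=(-0.1504, 1.9531, -0.4085) x2=(-0.2815, -1.7656, -1.4608)
step 10: x0=(1.3544, 0.2278, -0.0571) x1=(-0.1174, 1.9431, -0.3838) x2=(-0.2585, -1.7403, -1.4198)
step 11: x0=(1.3808, 0.2286, -0.0880) x1=(-0.0841, 1.9320, -0.3593) x2=(-0.2349, -1.7128, -1.3779)
step 12: x0=(1.4068, 0.2292, -0.1192) x1=(-0.0508, 1.9199, -0.3349) x2=(-0.2106, -1.6829, -1.3351)
step 13: x0=(1.4322, 0.2297, -0.1507) x1=(-0.0173, 1.9066, -0.3108) x2=(-0.1857, -1.6508, -1.2914)
step 14: x0=(1.4571, 0.2301, -0.1824) x1=(0.0163, 1.8924, -0.2870) x2=(-0.1603, -1.6165, -1.2470)
step 0 velocities: v0=(0.9500, 0.0800, -0.7700) v1=(0.9200, 0.0400, 0.7800) v2=(0.5000, 0.0300, 0.8800)
step 0: KE=3.3744, PE=3.4123, E=6.7867
step 14 velocities: v0=(0.7269, 0.0090, -0.9353) v1=(0.9907, -0.4343, 0.6995) v2=(0.7573, 1.0398, 1.3189)
step 14: KE=4.7397, PE=2.0464, E=6.7862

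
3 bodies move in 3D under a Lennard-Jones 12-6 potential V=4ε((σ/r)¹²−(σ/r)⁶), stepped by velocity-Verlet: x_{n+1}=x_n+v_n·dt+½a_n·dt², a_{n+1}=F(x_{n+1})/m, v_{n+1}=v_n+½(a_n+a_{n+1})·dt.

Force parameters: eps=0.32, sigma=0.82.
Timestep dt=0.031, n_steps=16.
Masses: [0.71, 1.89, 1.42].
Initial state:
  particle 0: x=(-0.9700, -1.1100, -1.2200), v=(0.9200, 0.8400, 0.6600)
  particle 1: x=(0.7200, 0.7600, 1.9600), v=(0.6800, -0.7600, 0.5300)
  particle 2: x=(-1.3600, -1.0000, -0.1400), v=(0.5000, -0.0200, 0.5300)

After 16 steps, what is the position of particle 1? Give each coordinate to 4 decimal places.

step 0: x0=(-0.9700, -1.1100, -1.2200) x1=(0.7200, 0.7600, 1.9600) x2=(-1.3600, -1.0000, -0.1400)
step 1: x0=(-0.9416, -1.0839, -1.1991) x1=(0.7411, 0.7364, 1.9764) x2=(-1.3444, -1.0006, -0.1238)
step 2: x0=(-0.9136, -1.0578, -1.1775) x1=(0.7622, 0.7129, 1.9929) x2=(-1.3287, -1.0013, -0.1080)
step 3: x0=(-0.8858, -1.0316, -1.1550) x1=(0.7832, 0.6893, 2.0093) x2=(-1.3128, -1.0020, -0.0925)
step 4: x0=(-0.8584, -1.0054, -1.1316) x1=(0.8043, 0.6658, 2.0257) x2=(-1.2968, -1.0027, -0.0775)
step 5: x0=(-0.8313, -0.9792, -1.1075) x1=(0.8254, 0.6422, 2.0421) x2=(-1.2805, -1.0034, -0.0630)
step 6: x0=(-0.8046, -0.9530, -1.0825) x1=(0.8465, 0.6186, 2.0586) x2=(-1.2641, -1.0041, -0.0488)
step 7: x0=(-0.7783, -0.9268, -1.0566) x1=(0.8676, 0.5951, 2.0750) x2=(-1.2475, -1.0048, -0.0351)
step 8: x0=(-0.7524, -0.9007, -1.0298) x1=(0.8886, 0.5715, 2.0914) x2=(-1.2307, -1.0054, -0.0218)
step 9: x0=(-0.7269, -0.8747, -1.0022) x1=(0.9097, 0.5480, 2.1079) x2=(-1.2137, -1.0060, -0.0089)
step 10: x0=(-0.7018, -0.8489, -0.9737) x1=(0.9308, 0.5244, 2.1243) x2=(-1.1965, -1.0066, 0.0035)
step 11: x0=(-0.6772, -0.8231, -0.9442) x1=(0.9519, 0.5008, 2.1407) x2=(-1.1790, -1.0070, 0.0154)
step 12: x0=(-0.6531, -0.7976, -0.9138) x1=(0.9729, 0.4773, 2.1571) x2=(-1.1613, -1.0074, 0.0269)
step 13: x0=(-0.6295, -0.7723, -0.8825) x1=(0.9940, 0.4537, 2.1736) x2=(-1.1433, -1.0077, 0.0378)
step 14: x0=(-0.6065, -0.7472, -0.8502) x1=(1.0151, 0.4301, 2.1900) x2=(-1.1251, -1.0078, 0.0484)
step 15: x0=(-0.5840, -0.7224, -0.8169) x1=(1.0362, 0.4066, 2.2064) x2=(-1.1066, -1.0078, 0.0584)
step 16: x0=(-0.5621, -0.6979, -0.7826) x1=(1.0573, 0.3830, 2.2229) x2=(-1.0878, -1.0076, 0.0679)

(1.0573, 0.3830, 2.2229)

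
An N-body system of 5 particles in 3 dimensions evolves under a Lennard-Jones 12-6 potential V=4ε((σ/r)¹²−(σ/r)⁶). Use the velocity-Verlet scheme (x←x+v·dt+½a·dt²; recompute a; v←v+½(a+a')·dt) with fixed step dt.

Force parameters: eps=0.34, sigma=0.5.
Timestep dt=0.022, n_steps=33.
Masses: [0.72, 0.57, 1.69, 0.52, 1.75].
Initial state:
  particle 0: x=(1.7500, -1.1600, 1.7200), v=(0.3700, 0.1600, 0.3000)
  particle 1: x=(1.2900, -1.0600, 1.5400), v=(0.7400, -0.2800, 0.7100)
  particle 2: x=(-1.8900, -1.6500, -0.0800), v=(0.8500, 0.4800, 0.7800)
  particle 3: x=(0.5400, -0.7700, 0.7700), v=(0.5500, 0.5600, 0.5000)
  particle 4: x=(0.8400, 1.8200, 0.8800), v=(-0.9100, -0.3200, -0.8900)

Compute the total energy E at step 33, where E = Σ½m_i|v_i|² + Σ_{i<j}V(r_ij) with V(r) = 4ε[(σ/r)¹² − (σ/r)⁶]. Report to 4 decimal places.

step 0: x0=(1.7500, -1.1600, 1.7200) x1=(1.2900, -1.0600, 1.5400) x2=(-1.8900, -1.6500, -0.0800) x3=(0.5400, -0.7700, 0.7700) x4=(0.8400, 1.8200, 0.8800)
step 1: x0=(1.7624, -1.1574, 1.7283) x1=(1.3008, -1.0650, 1.5535) x2=(-1.8713, -1.6394, -0.0628) x3=(0.5521, -0.7577, 0.7810) x4=(0.8200, 1.8130, 0.8604)
step 2: x0=(1.7841, -1.1567, 1.7401) x1=(1.2999, -1.0676, 1.5625) x2=(-1.8526, -1.6289, -0.0457) x3=(0.5643, -0.7454, 0.7921) x4=(0.8000, 1.8059, 0.8408)
step 3: x0=(1.8097, -1.1567, 1.7533) x1=(1.2941, -1.0693, 1.5697) x2=(-1.8339, -1.6183, -0.0285) x3=(0.5765, -0.7331, 0.8032) x4=(0.7799, 1.7989, 0.8213)
step 4: x0=(1.8356, -1.1567, 1.7666) x1=(1.2878, -1.0709, 1.5767) x2=(-1.8152, -1.6078, -0.0114) x3=(0.5887, -0.7209, 0.8143) x4=(0.7599, 1.7918, 0.8017)
step 5: x0=(1.8608, -1.1566, 1.7797) x1=(1.2824, -1.0726, 1.5839) x2=(-1.7965, -1.5972, 0.0058) x3=(0.6010, -0.7086, 0.8255) x4=(0.7399, 1.7848, 0.7821)
step 6: x0=(1.8849, -1.1564, 1.7924) x1=(1.2783, -1.0746, 1.5916) x2=(-1.7778, -1.5866, 0.0230) x3=(0.6133, -0.6964, 0.8368) x4=(0.7199, 1.7778, 0.7625)
step 7: x0=(1.9080, -1.1560, 1.8048) x1=(1.2754, -1.0766, 1.5997) x2=(-1.7591, -1.5761, 0.0401) x3=(0.6257, -0.6842, 0.8480) x4=(0.6999, 1.7707, 0.7429)
step 8: x0=(1.9303, -1.1555, 1.8169) x1=(1.2735, -1.0788, 1.6080) x2=(-1.7404, -1.5655, 0.0573) x3=(0.6381, -0.6720, 0.8594) x4=(0.6798, 1.7637, 0.7234)
step 9: x0=(1.9518, -1.1550, 1.8287) x1=(1.2726, -1.0810, 1.6166) x2=(-1.7217, -1.5550, 0.0744) x3=(0.6506, -0.6599, 0.8708) x4=(0.6598, 1.7566, 0.7038)
step 10: x0=(1.9727, -1.1544, 1.8404) x1=(1.2724, -1.0833, 1.6255) x2=(-1.7030, -1.5444, 0.0916) x3=(0.6631, -0.6478, 0.8822) x4=(0.6398, 1.7496, 0.6842)
step 11: x0=(1.9930, -1.1537, 1.8519) x1=(1.2729, -1.0857, 1.6344) x2=(-1.6843, -1.5338, 0.1088) x3=(0.6757, -0.6357, 0.8938) x4=(0.6198, 1.7426, 0.6646)
step 12: x0=(2.0128, -1.1529, 1.8632) x1=(1.2740, -1.0881, 1.6436) x2=(-1.6656, -1.5233, 0.1259) x3=(0.6883, -0.6237, 0.9053) x4=(0.5998, 1.7355, 0.6450)
step 13: x0=(2.0321, -1.1521, 1.8744) x1=(1.2756, -1.0905, 1.6528) x2=(-1.6469, -1.5127, 0.1431) x3=(0.7010, -0.6117, 0.9170) x4=(0.5797, 1.7285, 0.6255)
step 14: x0=(2.0511, -1.1513, 1.8855) x1=(1.2776, -1.0929, 1.6621) x2=(-1.6282, -1.5022, 0.1602) x3=(0.7137, -0.5998, 0.9286) x4=(0.5597, 1.7214, 0.6059)
step 15: x0=(2.0698, -1.1505, 1.8965) x1=(1.2799, -1.0953, 1.6715) x2=(-1.6095, -1.4916, 0.1774) x3=(0.7264, -0.5878, 0.9404) x4=(0.5397, 1.7144, 0.5863)
step 16: x0=(2.0882, -1.1496, 1.9074) x1=(1.2826, -1.0977, 1.6809) x2=(-1.5908, -1.4810, 0.1946) x3=(0.7392, -0.5760, 0.9522) x4=(0.5197, 1.7073, 0.5667)
step 17: x0=(2.1064, -1.1488, 1.9183) x1=(1.2856, -1.1000, 1.6903) x2=(-1.5721, -1.4705, 0.2117) x3=(0.7521, -0.5641, 0.9641) x4=(0.4997, 1.7003, 0.5471)
step 18: x0=(2.1243, -1.1479, 1.9291) x1=(1.2888, -1.1024, 1.6998) x2=(-1.5534, -1.4599, 0.2289) x3=(0.7650, -0.5523, 0.9760) x4=(0.4796, 1.6933, 0.5276)
step 19: x0=(2.1419, -1.1470, 1.9398) x1=(1.2923, -1.1047, 1.7093) x2=(-1.5347, -1.4494, 0.2460) x3=(0.7779, -0.5406, 0.9880) x4=(0.4596, 1.6862, 0.5080)
step 20: x0=(2.1595, -1.1461, 1.9505) x1=(1.2959, -1.1070, 1.7189) x2=(-1.5160, -1.4388, 0.2632) x3=(0.7909, -0.5289, 1.0000) x4=(0.4396, 1.6792, 0.4884)
step 21: x0=(2.1768, -1.1452, 1.9611) x1=(1.2998, -1.1093, 1.7284) x2=(-1.4973, -1.4282, 0.2804) x3=(0.8039, -0.5172, 1.0121) x4=(0.4196, 1.6721, 0.4688)
step 22: x0=(2.1940, -1.1442, 1.9717) x1=(1.3037, -1.1115, 1.7379) x2=(-1.4786, -1.4177, 0.2975) x3=(0.8169, -0.5056, 1.0243) x4=(0.3996, 1.6651, 0.4492)
step 23: x0=(2.2110, -1.1433, 1.9822) x1=(1.3079, -1.1137, 1.7474) x2=(-1.4599, -1.4071, 0.3147) x3=(0.8300, -0.4940, 1.0365) x4=(0.3795, 1.6581, 0.4297)
step 24: x0=(2.2279, -1.1424, 1.9927) x1=(1.3121, -1.1158, 1.7570) x2=(-1.4412, -1.3966, 0.3318) x3=(0.8431, -0.4825, 1.0488) x4=(0.3595, 1.6510, 0.4101)
step 25: x0=(2.2447, -1.1415, 2.0032) x1=(1.3165, -1.1179, 1.7665) x2=(-1.4225, -1.3860, 0.3490) x3=(0.8563, -0.4710, 1.0611) x4=(0.3395, 1.6440, 0.3905)
step 26: x0=(2.2614, -1.1405, 2.0137) x1=(1.3210, -1.1200, 1.7760) x2=(-1.4038, -1.3754, 0.3662) x3=(0.8695, -0.4596, 1.0734) x4=(0.3195, 1.6369, 0.3709)
step 27: x0=(2.2780, -1.1396, 2.0241) x1=(1.3256, -1.1221, 1.7855) x2=(-1.3851, -1.3649, 0.3833) x3=(0.8827, -0.4482, 1.0859) x4=(0.2995, 1.6299, 0.3513)
step 28: x0=(2.2945, -1.1386, 2.0345) x1=(1.3302, -1.1241, 1.7949) x2=(-1.3664, -1.3543, 0.4005) x3=(0.8960, -0.4369, 1.0983) x4=(0.2794, 1.6228, 0.3318)
step 29: x0=(2.3109, -1.1377, 2.0449) x1=(1.3350, -1.1260, 1.8044) x2=(-1.3477, -1.3438, 0.4176) x3=(0.9093, -0.4256, 1.1108) x4=(0.2594, 1.6158, 0.3122)
step 30: x0=(2.3272, -1.1367, 2.0553) x1=(1.3398, -1.1279, 1.8138) x2=(-1.3290, -1.3332, 0.4348) x3=(0.9226, -0.4144, 1.1234) x4=(0.2394, 1.6088, 0.2926)
step 31: x0=(2.3435, -1.1358, 2.0656) x1=(1.3447, -1.1298, 1.8232) x2=(-1.3103, -1.3226, 0.4520) x3=(0.9360, -0.4032, 1.1360) x4=(0.2194, 1.6017, 0.2730)
step 32: x0=(2.3596, -1.1348, 2.0759) x1=(1.3496, -1.1316, 1.8326) x2=(-1.2916, -1.3121, 0.4691) x3=(0.9493, -0.3920, 1.1487) x4=(0.1994, 1.5947, 0.2534)
step 33: x0=(2.3758, -1.1339, 2.0863) x1=(1.3546, -1.1334, 1.8420) x2=(-1.2729, -1.3015, 0.4863) x3=(0.9627, -0.3809, 1.1614) x4=(0.1793, 1.5876, 0.2339)
step 0 velocities: v0=(0.3700, 0.1600, 0.3000) v1=(0.7400, -0.2800, 0.7100) v2=(0.8500, 0.4800, 0.7800) v3=(0.5500, 0.5600, 0.5000) v4=(-0.9100, -0.3200, -0.8900)
step 0: KE=3.4647, PE=-0.0729, E=3.3919
step 33 velocities: v0=(0.7316, 0.0432, 0.4685) v1=(0.2285, -0.0806, 0.4260) v2=(0.8501, 0.4800, 0.7800) v3=(0.6098, 0.5036, 0.5779) v4=(-0.9100, -0.3202, -0.8900)
step 33: KE=3.4170, PE=-0.0292, E=3.3877

3.3877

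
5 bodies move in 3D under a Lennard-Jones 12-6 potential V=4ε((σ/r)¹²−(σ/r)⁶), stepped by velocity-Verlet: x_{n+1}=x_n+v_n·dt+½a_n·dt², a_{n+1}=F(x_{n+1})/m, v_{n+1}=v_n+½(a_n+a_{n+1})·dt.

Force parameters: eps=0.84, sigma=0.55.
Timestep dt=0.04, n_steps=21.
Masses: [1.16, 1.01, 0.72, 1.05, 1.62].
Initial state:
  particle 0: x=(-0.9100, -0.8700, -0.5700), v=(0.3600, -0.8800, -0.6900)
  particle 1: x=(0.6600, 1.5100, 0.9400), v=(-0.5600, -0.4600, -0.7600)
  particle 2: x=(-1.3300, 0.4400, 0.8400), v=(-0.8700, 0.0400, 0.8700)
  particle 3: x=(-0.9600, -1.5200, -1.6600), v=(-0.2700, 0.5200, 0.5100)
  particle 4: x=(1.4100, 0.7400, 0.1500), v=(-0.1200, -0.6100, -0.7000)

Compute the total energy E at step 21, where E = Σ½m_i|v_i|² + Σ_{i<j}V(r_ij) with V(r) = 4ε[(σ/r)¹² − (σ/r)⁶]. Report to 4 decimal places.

step 0: x0=(-0.9100, -0.8700, -0.5700) x1=(0.6600, 1.5100, 0.9400) x2=(-1.3300, 0.4400, 0.8400) x3=(-0.9600, -1.5200, -1.6600) x4=(1.4100, 0.7400, 0.1500)
step 1: x0=(-0.8956, -0.9052, -0.5977) x1=(0.6376, 1.4916, 0.9096) x2=(-1.3648, 0.4416, 0.8748) x3=(-0.9708, -1.4992, -1.6395) x4=(1.4052, 0.7156, 0.1220)
step 2: x0=(-0.8812, -0.9406, -0.6255) x1=(0.6153, 1.4731, 0.8791) x2=(-1.3996, 0.4432, 0.9096) x3=(-0.9816, -1.4782, -1.6189) x4=(1.4003, 0.6913, 0.0941)
step 3: x0=(-0.8669, -0.9760, -0.6536) x1=(0.5931, 1.4545, 0.8485) x2=(-1.4344, 0.4448, 0.9444) x3=(-0.9923, -1.4571, -1.5979) x4=(1.3954, 0.6670, 0.0662)
step 4: x0=(-0.8526, -1.0117, -0.6821) x1=(0.5709, 1.4359, 0.8179) x2=(-1.4692, 0.4464, 0.9792) x3=(-1.0030, -1.4357, -1.5765) x4=(1.3905, 0.6427, 0.0383)
step 5: x0=(-0.8384, -1.0477, -0.7113) x1=(0.5487, 1.4172, 0.7872) x2=(-1.5039, 0.4480, 1.0139) x3=(-1.0136, -1.4140, -1.5543) x4=(1.3855, 0.6185, 0.0105)
step 6: x0=(-0.8244, -1.0842, -0.7415) x1=(0.5266, 1.3985, 0.7565) x2=(-1.5387, 0.4496, 1.0487) x3=(-1.0239, -1.3919, -1.5311) x4=(1.3805, 0.5943, -0.0173)
step 7: x0=(-0.8108, -1.1212, -0.7732) x1=(0.5046, 1.3797, 0.7258) x2=(-1.5735, 0.4511, 1.0835) x3=(-1.0338, -1.3690, -1.5060) x4=(1.3755, 0.5701, -0.0451)
step 8: x0=(-0.7980, -1.1591, -0.8076) x1=(0.4826, 1.3609, 0.6950) x2=(-1.6082, 0.4527, 1.1182) x3=(-1.0429, -1.3452, -1.4782) x4=(1.3704, 0.5459, -0.0729)
step 9: x0=(-0.7866, -1.1981, -0.8457) x1=(0.4606, 1.3421, 0.6641) x2=(-1.6430, 0.4543, 1.1530) x3=(-1.0503, -1.3202, -1.4461) x4=(1.3653, 0.5218, -0.1006)
step 10: x0=(-0.7772, -1.2380, -0.8883) x1=(0.4387, 1.3232, 0.6332) x2=(-1.6777, 0.4559, 1.1878) x3=(-1.0557, -1.2942, -1.4091) x4=(1.3602, 0.4977, -0.1283)
step 11: x0=(-0.7639, -1.2771, -0.9238) x1=(0.4168, 1.3042, 0.6023) x2=(-1.7125, 0.4575, 1.2225) x3=(-1.0652, -1.2690, -1.3799) x4=(1.3551, 0.4736, -0.1560)
step 12: x0=(-0.7195, -1.3170, -0.9121) x1=(0.3950, 1.2853, 0.5714) x2=(-1.7472, 0.4591, 1.2573) x3=(-1.1092, -1.2430, -1.4030) x4=(1.3499, 0.4496, -0.1836)
step 13: x0=(-0.6765, -1.3567, -0.9022) x1=(0.3731, 1.2663, 0.5404) x2=(-1.7820, 0.4607, 1.2921) x3=(-1.1516, -1.2172, -1.4240) x4=(1.3447, 0.4255, -0.2113)
step 14: x0=(-0.6366, -1.3955, -0.8957) x1=(0.3514, 1.2472, 0.5094) x2=(-1.8167, 0.4623, 1.3268) x3=(-1.1905, -1.1924, -1.4412) x4=(1.3395, 0.4015, -0.2389)
step 15: x0=(-0.5986, -1.4335, -0.8911) x1=(0.3296, 1.2282, 0.4784) x2=(-1.8514, 0.4639, 1.3616) x3=(-1.2274, -1.1685, -1.4564) x4=(1.3343, 0.3775, -0.2665)
step 16: x0=(-0.5618, -1.4711, -0.8875) x1=(0.3079, 1.2091, 0.4474) x2=(-1.8862, 0.4655, 1.3963) x3=(-1.2629, -1.1450, -1.4704) x4=(1.3290, 0.3535, -0.2941)
step 17: x0=(-0.5256, -1.5084, -0.8845) x1=(0.2862, 1.1899, 0.4163) x2=(-1.9209, 0.4670, 1.4311) x3=(-1.2978, -1.1219, -1.4838) x4=(1.3237, 0.3296, -0.3217)
step 18: x0=(-0.4898, -1.5454, -0.8817) x1=(0.2646, 1.1708, 0.3852) x2=(-1.9556, 0.4686, 1.4658) x3=(-1.3322, -1.0990, -1.4969) x4=(1.3184, 0.3056, -0.3493)
step 19: x0=(-0.4543, -1.5824, -0.8791) x1=(0.2429, 1.1516, 0.3541) x2=(-1.9904, 0.4702, 1.5006) x3=(-1.3664, -1.0762, -1.5098) x4=(1.3131, 0.2817, -0.3768)
step 20: x0=(-0.4188, -1.6193, -0.8767) x1=(0.2213, 1.1324, 0.3230) x2=(-2.0251, 0.4718, 1.5353) x3=(-1.4004, -1.0535, -1.5226) x4=(1.3078, 0.2577, -0.4044)
step 21: x0=(-0.3835, -1.6561, -0.8742) x1=(0.1997, 1.1132, 0.2919) x2=(-2.0598, 0.4734, 1.5701) x3=(-1.4344, -1.0309, -1.5353) x4=(1.3024, 0.2338, -0.4319)
step 0 velocities: v0=(0.3600, -0.8800, -0.6900) v1=(-0.5600, -0.4600, -0.7600) v2=(-0.8700, 0.0400, 0.8700) v3=(-0.2700, 0.5200, 0.5100) v4=(-0.1200, -0.6100, -0.7000)
step 0: KE=2.9297, PE=-0.0413, E=2.8884
step 21 velocities: v0=(0.8828, -0.9201, 0.0601) v1=(-0.5392, -0.4806, -0.7787) v2=(-0.8682, 0.0398, 0.8688) v3=(-0.8474, 0.5653, -0.3178) v4=(-0.1339, -0.5977, -0.6883)
step 21: KE=3.3439, PE=-0.0197, E=3.3242

3.3242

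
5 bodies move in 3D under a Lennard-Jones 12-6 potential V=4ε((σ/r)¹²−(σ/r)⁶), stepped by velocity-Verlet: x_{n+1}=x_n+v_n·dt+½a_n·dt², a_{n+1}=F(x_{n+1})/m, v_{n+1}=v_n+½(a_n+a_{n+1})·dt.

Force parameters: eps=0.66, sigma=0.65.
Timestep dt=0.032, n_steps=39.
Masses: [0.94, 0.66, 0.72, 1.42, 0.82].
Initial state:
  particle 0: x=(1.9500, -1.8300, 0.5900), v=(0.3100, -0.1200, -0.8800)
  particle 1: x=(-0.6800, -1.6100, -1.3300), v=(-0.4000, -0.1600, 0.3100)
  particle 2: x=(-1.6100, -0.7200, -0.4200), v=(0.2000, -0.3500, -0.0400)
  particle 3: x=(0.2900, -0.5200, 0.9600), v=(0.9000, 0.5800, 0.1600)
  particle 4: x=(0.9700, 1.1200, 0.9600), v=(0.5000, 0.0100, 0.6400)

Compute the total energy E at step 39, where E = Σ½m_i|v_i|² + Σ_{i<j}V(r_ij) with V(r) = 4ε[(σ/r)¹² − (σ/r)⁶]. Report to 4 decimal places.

step 0: x0=(1.9500, -1.8300, 0.5900) x1=(-0.6800, -1.6100, -1.3300) x2=(-1.6100, -0.7200, -0.4200) x3=(0.2900, -0.5200, 0.9600) x4=(0.9700, 1.1200, 0.9600)
step 1: x0=(1.9599, -1.8338, 0.5618) x1=(-0.6928, -1.6151, -1.3201) x2=(-1.6036, -0.7312, -0.4213) x3=(0.3188, -0.5014, 0.9651) x4=(0.9860, 1.1203, 0.9805)
step 2: x0=(1.9698, -1.8377, 0.5337) x1=(-0.7057, -1.6201, -1.3101) x2=(-1.5971, -0.7425, -0.4226) x3=(0.3476, -0.4829, 0.9702) x4=(1.0020, 1.1206, 1.0010)
step 3: x0=(1.9797, -1.8415, 0.5055) x1=(-0.7186, -1.6251, -1.3000) x2=(-1.5906, -0.7538, -0.4240) x3=(0.3764, -0.4643, 0.9753) x4=(1.0180, 1.1208, 1.0214)
step 4: x0=(1.9896, -1.8453, 0.4774) x1=(-0.7316, -1.6301, -1.2899) x2=(-1.5840, -0.7652, -0.4255) x3=(0.4053, -0.4457, 0.9805) x4=(1.0339, 1.1211, 1.0419)
step 5: x0=(1.9995, -1.8491, 0.4492) x1=(-0.7446, -1.6350, -1.2797) x2=(-1.5774, -0.7766, -0.4270) x3=(0.4341, -0.4270, 0.9856) x4=(1.0499, 1.1212, 1.0624)
step 6: x0=(2.0094, -1.8530, 0.4211) x1=(-0.7577, -1.6398, -1.2695) x2=(-1.5707, -0.7881, -0.4285) x3=(0.4629, -0.4084, 0.9907) x4=(1.0658, 1.1214, 1.0829)
step 7: x0=(2.0193, -1.8568, 0.3929) x1=(-0.7709, -1.6445, -1.2592) x2=(-1.5639, -0.7996, -0.4302) x3=(0.4918, -0.3897, 0.9958) x4=(1.0817, 1.1215, 1.1033)
step 8: x0=(2.0292, -1.8606, 0.3648) x1=(-0.7842, -1.6491, -1.2487) x2=(-1.5570, -0.8113, -0.4319) x3=(0.5207, -0.3710, 1.0009) x4=(1.0976, 1.1215, 1.1238)
step 9: x0=(2.0391, -1.8644, 0.3366) x1=(-0.7976, -1.6536, -1.2382) x2=(-1.5501, -0.8230, -0.4337) x3=(0.5496, -0.3523, 1.0060) x4=(1.1135, 1.1215, 1.1443)
step 10: x0=(2.0490, -1.8682, 0.3085) x1=(-0.8110, -1.6580, -1.2276) x2=(-1.5430, -0.8348, -0.4356) x3=(0.5784, -0.3336, 1.0111) x4=(1.1293, 1.1215, 1.1647)
step 11: x0=(2.0588, -1.8720, 0.2803) x1=(-0.8246, -1.6623, -1.2168) x2=(-1.5359, -0.8468, -0.4376) x3=(0.6074, -0.3148, 1.0162) x4=(1.1452, 1.1214, 1.1852)
step 12: x0=(2.0687, -1.8758, 0.2522) x1=(-0.8383, -1.6664, -1.2059) x2=(-1.5286, -0.8589, -0.4397) x3=(0.6363, -0.2960, 1.0213) x4=(1.1610, 1.1212, 1.2056)
step 13: x0=(2.0786, -1.8796, 0.2240) x1=(-0.8522, -1.6704, -1.1949) x2=(-1.5212, -0.8711, -0.4420) x3=(0.6652, -0.2771, 1.0265) x4=(1.1767, 1.1209, 1.2261)
step 14: x0=(2.0884, -1.8834, 0.1959) x1=(-0.8662, -1.6742, -1.1836) x2=(-1.5136, -0.8836, -0.4445) x3=(0.6942, -0.2582, 1.0316) x4=(1.1925, 1.1206, 1.2465)
step 15: x0=(2.0983, -1.8872, 0.1677) x1=(-0.8804, -1.6777, -1.1722) x2=(-1.5059, -0.8962, -0.4471) x3=(0.7232, -0.2393, 1.0367) x4=(1.2082, 1.1202, 1.2669)
step 16: x0=(2.1082, -1.8909, 0.1396) x1=(-0.8948, -1.6810, -1.1605) x2=(-1.4980, -0.9091, -0.4500) x3=(0.7522, -0.2203, 1.0419) x4=(1.2239, 1.1197, 1.2873)
step 17: x0=(2.1180, -1.8947, 0.1115) x1=(-0.9094, -1.6840, -1.1486) x2=(-1.4899, -0.9222, -0.4531) x3=(0.7812, -0.2012, 1.0470) x4=(1.2395, 1.1190, 1.3076)
step 18: x0=(2.1279, -1.8985, 0.0833) x1=(-0.9243, -1.6867, -1.1363) x2=(-1.4815, -0.9356, -0.4565) x3=(0.8102, -0.1821, 1.0522) x4=(1.2551, 1.1183, 1.3280)
step 19: x0=(2.1377, -1.9023, 0.0552) x1=(-0.9395, -1.6889, -1.1236) x2=(-1.4729, -0.9494, -0.4602) x3=(0.8393, -0.1629, 1.0573) x4=(1.2707, 1.1174, 1.3483)
step 20: x0=(2.1476, -1.9060, 0.0270) x1=(-0.9550, -1.6907, -1.1106) x2=(-1.4639, -0.9637, -0.4643) x3=(0.8684, -0.1436, 1.0625) x4=(1.2862, 1.1164, 1.3686)
step 21: x0=(2.1574, -1.9098, -0.0011) x1=(-0.9710, -1.6919, -1.0970) x2=(-1.4545, -0.9785, -0.4689) x3=(0.8975, -0.1243, 1.0677) x4=(1.3017, 1.1153, 1.3889)
step 22: x0=(2.1673, -1.9136, -0.0292) x1=(-0.9874, -1.6923, -1.0827) x2=(-1.4448, -0.9940, -0.4741) x3=(0.9267, -0.1048, 1.0730) x4=(1.3171, 1.1139, 1.4091)
step 23: x0=(2.1771, -1.9173, -0.0574) x1=(-1.0044, -1.6919, -1.0678) x2=(-1.4344, -1.0102, -0.4800) x3=(0.9559, -0.0853, 1.0782) x4=(1.3325, 1.1124, 1.4292)
step 24: x0=(2.1870, -1.9211, -0.0855) x1=(-1.0221, -1.6904, -1.0518) x2=(-1.4235, -1.0275, -0.4867) x3=(0.9851, -0.0656, 1.0835) x4=(1.3477, 1.1107, 1.4493)
step 25: x0=(2.1968, -1.9249, -0.1136) x1=(-1.0406, -1.6875, -1.0347) x2=(-1.4118, -1.0460, -0.4945) x3=(1.0144, -0.0458, 1.0889) x4=(1.3630, 1.1087, 1.4693)
step 26: x0=(2.2066, -1.9286, -0.1417) x1=(-1.0602, -1.6829, -1.0161) x2=(-1.3991, -1.0661, -0.5037) x3=(1.0437, -0.0258, 1.0943) x4=(1.3781, 1.1065, 1.4893)
step 27: x0=(2.2165, -1.9324, -0.1699) x1=(-1.0809, -1.6759, -0.9956) x2=(-1.3853, -1.0883, -0.5146) x3=(1.0731, -0.0057, 1.0997) x4=(1.3931, 1.1040, 1.5091)
step 28: x0=(2.2263, -1.9361, -0.1980) x1=(-1.1031, -1.6663, -0.9729) x2=(-1.3703, -1.1130, -0.5276) x3=(1.1025, 0.0146, 1.1052) x4=(1.4081, 1.1012, 1.5288)
step 29: x0=(2.2361, -1.9399, -0.2261) x1=(-1.1263, -1.6547, -0.9487) x2=(-1.3543, -1.1395, -0.5419) x3=(1.1319, 0.0351, 1.1108) x4=(1.4230, 1.0981, 1.5484)
step 30: x0=(2.2460, -1.9437, -0.2543) x1=(-1.1468, -1.6491, -0.9291) x2=(-1.3408, -1.1605, -0.5520) x3=(1.1615, 0.0558, 1.1165) x4=(1.4377, 1.0945, 1.5679)
step 31: x0=(2.2558, -1.9474, -0.2824) x1=(-1.1549, -1.6747, -0.9336) x2=(-1.3386, -1.1530, -0.5400) x3=(1.1911, 0.0768, 1.1222) x4=(1.4524, 1.0906, 1.5871)
step 32: x0=(2.2657, -1.9512, -0.3105) x1=(-1.1589, -1.7118, -0.9469) x2=(-1.3402, -1.1348, -0.5200) x3=(1.2208, 0.0980, 1.1282) x4=(1.4669, 1.0861, 1.6062)
step 33: x0=(2.2755, -1.9549, -0.3386) x1=(-1.1633, -1.7480, -0.9594) x2=(-1.3415, -1.1175, -0.5007) x3=(1.2505, 0.1196, 1.1342) x4=(1.4813, 1.0812, 1.6249)
step 34: x0=(2.2853, -1.9587, -0.3668) x1=(-1.1684, -1.7812, -0.9697) x2=(-1.3420, -1.1030, -0.4833) x3=(1.2803, 0.1415, 1.1404) x4=(1.4955, 1.0756, 1.6434)
step 35: x0=(2.2951, -1.9624, -0.3949) x1=(-1.1743, -1.8117, -0.9781) x2=(-1.3419, -1.0909, -0.4677) x3=(1.3103, 0.1637, 1.1469) x4=(1.5096, 1.0694, 1.6615)
step 36: x0=(2.3050, -1.9662, -0.4230) x1=(-1.1807, -1.8399, -0.9850) x2=(-1.3413, -1.0809, -0.4536) x3=(1.3403, 0.1864, 1.1536) x4=(1.5236, 1.0624, 1.6792)
step 37: x0=(2.3148, -1.9699, -0.4511) x1=(-1.1875, -1.8664, -0.9905) x2=(-1.3403, -1.0725, -0.4406) x3=(1.3704, 0.2097, 1.1605) x4=(1.5373, 1.0545, 1.6963)
step 38: x0=(2.3246, -1.9737, -0.4792) x1=(-1.1945, -1.8913, -0.9951) x2=(-1.3391, -1.0655, -0.4286) x3=(1.4006, 0.2334, 1.1679) x4=(1.5509, 1.0457, 1.7129)
step 39: x0=(2.3345, -1.9774, -0.5074) x1=(-1.2018, -1.9151, -0.9988) x2=(-1.3377, -1.0596, -0.4173) x3=(1.4310, 0.2578, 1.1756) x4=(1.5642, 1.0358, 1.7287)
step 0 velocities: v0=(0.3100, -0.1200, -0.8800) v1=(-0.4000, -0.1600, 0.3100) v2=(0.2000, -0.3500, -0.0400) v3=(0.9000, 0.5800, 0.1600) v4=(0.5000, 0.0100, 0.6400)
step 0: KE=1.6705, PE=-0.0236, E=1.6470
step 39 velocities: v0=(0.3071, -0.1171, -0.8788) v1=(-0.2295, -0.7275, -0.1059) v2=(0.0462, 0.1709, 0.3430) v3=(0.9503, 0.7739, 0.2507) v4=(0.4139, -0.3298, 0.4800)
step 39: KE=1.9835, PE=-0.3711, E=1.6123

1.6123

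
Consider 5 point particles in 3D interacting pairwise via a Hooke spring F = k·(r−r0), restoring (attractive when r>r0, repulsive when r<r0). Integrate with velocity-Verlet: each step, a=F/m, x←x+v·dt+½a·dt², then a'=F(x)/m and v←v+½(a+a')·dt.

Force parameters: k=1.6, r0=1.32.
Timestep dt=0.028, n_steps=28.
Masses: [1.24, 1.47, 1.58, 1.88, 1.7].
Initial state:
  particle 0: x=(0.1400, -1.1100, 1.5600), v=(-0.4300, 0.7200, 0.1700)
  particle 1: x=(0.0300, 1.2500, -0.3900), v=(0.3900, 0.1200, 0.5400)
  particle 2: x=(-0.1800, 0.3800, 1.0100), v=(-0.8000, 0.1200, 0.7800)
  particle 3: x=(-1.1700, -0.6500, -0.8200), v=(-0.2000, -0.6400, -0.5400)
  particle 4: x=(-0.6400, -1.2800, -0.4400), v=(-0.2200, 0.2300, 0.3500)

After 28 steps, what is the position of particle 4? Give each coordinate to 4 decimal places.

step 0: x0=(0.1400, -1.1100, 1.5600) x1=(0.0300, 1.2500, -0.3900) x2=(-0.1800, 0.3800, 1.0100) x3=(-1.1700, -0.6500, -0.8200) x4=(-0.6400, -1.2800, -0.4400)
step 1: x0=(0.1274, -1.0889, 1.5631) x1=(0.0406, 1.2518, -0.3744) x2=(-0.2026, 0.3829, 1.0312) x3=(-1.1751, -0.6675, -0.8344) x4=(-0.6458, -1.2729, -0.4296)
step 2: x0=(0.1137, -1.0661, 1.5630) x1=(0.0504, 1.2506, -0.3577) x2=(-0.2256, 0.3848, 1.0511) x3=(-1.1794, -0.6841, -0.8475) x4=(-0.6507, -1.2646, -0.4181)
step 3: x0=(0.0989, -1.0416, 1.5597) x1=(0.0595, 1.2463, -0.3402) x2=(-0.2490, 0.3857, 1.0697) x3=(-1.1827, -0.6997, -0.8591) x4=(-0.6549, -1.2550, -0.4053)
step 4: x0=(0.0831, -1.0155, 1.5532) x1=(0.0677, 1.2390, -0.3216) x2=(-0.2728, 0.3857, 1.0870) x3=(-1.1850, -0.7144, -0.8693) x4=(-0.6584, -1.2441, -0.3914)
step 5: x0=(0.0663, -0.9879, 1.5436) x1=(0.0751, 1.2287, -0.3022) x2=(-0.2969, 0.3848, 1.1029) x3=(-1.1865, -0.7281, -0.8781) x4=(-0.6610, -1.2319, -0.3764)
step 6: x0=(0.0486, -0.9589, 1.5310) x1=(0.0817, 1.2155, -0.2819) x2=(-0.3213, 0.3830, 1.1173) x3=(-1.1870, -0.7408, -0.8854) x4=(-0.6629, -1.2185, -0.3601)
step 7: x0=(0.0299, -0.9285, 1.5154) x1=(0.0873, 1.1993, -0.2608) x2=(-0.3461, 0.3802, 1.1304) x3=(-1.1867, -0.7525, -0.8913) x4=(-0.6640, -1.2039, -0.3427)
step 8: x0=(0.0104, -0.8970, 1.4969) x1=(0.0921, 1.1803, -0.2389) x2=(-0.3713, 0.3767, 1.1420) x3=(-1.1854, -0.7632, -0.8957) x4=(-0.6644, -1.1880, -0.3242)
step 9: x0=(-0.0100, -0.8643, 1.4758) x1=(0.0960, 1.1586, -0.2164) x2=(-0.3967, 0.3723, 1.1522) x3=(-1.1833, -0.7728, -0.8987) x4=(-0.6642, -1.1710, -0.3046)
step 10: x0=(-0.0311, -0.8307, 1.4519) x1=(0.0989, 1.1342, -0.1931) x2=(-0.4224, 0.3671, 1.1610) x3=(-1.1803, -0.7814, -0.9002) x4=(-0.6632, -1.1528, -0.2839)
step 11: x0=(-0.0529, -0.7962, 1.4256) x1=(0.1009, 1.1072, -0.1693) x2=(-0.4484, 0.3613, 1.1684) x3=(-1.1765, -0.7889, -0.9003) x4=(-0.6616, -1.1335, -0.2621)
step 12: x0=(-0.0753, -0.7609, 1.3970) x1=(0.1020, 1.0778, -0.1449) x2=(-0.4746, 0.3547, 1.1744) x3=(-1.1719, -0.7954, -0.8989) x4=(-0.6594, -1.1131, -0.2394)
step 13: x0=(-0.0983, -0.7250, 1.3660) x1=(0.1021, 1.0461, -0.1200) x2=(-0.5012, 0.3474, 1.1790) x3=(-1.1665, -0.8009, -0.8962) x4=(-0.6566, -1.0917, -0.2158)
step 14: x0=(-0.1218, -0.6886, 1.3331) x1=(0.1013, 1.0121, -0.0948) x2=(-0.5279, 0.3396, 1.1823) x3=(-1.1603, -0.8053, -0.8921) x4=(-0.6532, -1.0693, -0.1912)
step 15: x0=(-0.1457, -0.6518, 1.2982) x1=(0.0997, 0.9760, -0.0692) x2=(-0.5549, 0.3312, 1.1842) x3=(-1.1534, -0.8088, -0.8866) x4=(-0.6494, -1.0460, -0.1659)
step 16: x0=(-0.1700, -0.6148, 1.2615) x1=(0.0971, 0.9380, -0.0433) x2=(-0.5822, 0.3223, 1.1849) x3=(-1.1458, -0.8113, -0.8798) x4=(-0.6451, -1.0218, -0.1397)
step 17: x0=(-0.1946, -0.5776, 1.2233) x1=(0.0938, 0.8982, -0.0172) x2=(-0.6096, 0.3129, 1.1844) x3=(-1.1376, -0.8128, -0.8718) x4=(-0.6403, -0.9967, -0.1129)
step 18: x0=(-0.2194, -0.5404, 1.1836) x1=(0.0895, 0.8568, 0.0090) x2=(-0.6374, 0.3032, 1.1828) x3=(-1.1287, -0.8133, -0.8625) x4=(-0.6352, -0.9710, -0.0854)
step 19: x0=(-0.2443, -0.5033, 1.1426) x1=(0.0846, 0.8138, 0.0353) x2=(-0.6653, 0.2931, 1.1800) x3=(-1.1192, -0.8130, -0.8520) x4=(-0.6297, -0.9445, -0.0573)
step 20: x0=(-0.2693, -0.4664, 1.1005) x1=(0.0789, 0.7695, 0.0616) x2=(-0.6935, 0.2827, 1.1762) x3=(-1.1092, -0.8118, -0.8404) x4=(-0.6239, -0.9175, -0.0288)
step 21: x0=(-0.2943, -0.4297, 1.0575) x1=(0.0725, 0.7241, 0.0878) x2=(-0.7220, 0.2720, 1.1714) x3=(-1.0986, -0.8097, -0.8276) x4=(-0.6179, -0.8900, 0.0001)
step 22: x0=(-0.3193, -0.3934, 1.0136) x1=(0.0654, 0.6776, 0.1139) x2=(-0.7507, 0.2612, 1.1658) x3=(-1.0875, -0.8068, -0.8138) x4=(-0.6116, -0.8621, 0.0294)
step 23: x0=(-0.3442, -0.3574, 0.9691) x1=(0.0579, 0.6302, 0.1398) x2=(-0.7798, 0.2502, 1.1594) x3=(-1.0761, -0.8032, -0.7990) x4=(-0.6052, -0.8338, 0.0590)
step 24: x0=(-0.3689, -0.3219, 0.9241) x1=(0.0498, 0.5822, 0.1655) x2=(-0.8091, 0.2391, 1.1523) x3=(-1.0642, -0.7988, -0.7832) x4=(-0.5986, -0.8054, 0.0887)
step 25: x0=(-0.3935, -0.2869, 0.8787) x1=(0.0414, 0.5336, 0.1908) x2=(-0.8387, 0.2279, 1.1446) x3=(-1.0519, -0.7937, -0.7666) x4=(-0.5919, -0.7768, 0.1186)
step 26: x0=(-0.4178, -0.2523, 0.8330) x1=(0.0326, 0.4847, 0.2158) x2=(-0.8686, 0.2167, 1.1364) x3=(-1.0393, -0.7880, -0.7491) x4=(-0.5851, -0.7482, 0.1485)
step 27: x0=(-0.4420, -0.2182, 0.7872) x1=(0.0236, 0.4355, 0.2404) x2=(-0.8989, 0.2053, 1.1278) x3=(-1.0265, -0.7816, -0.7308) x4=(-0.5783, -0.7197, 0.1784)
step 28: x0=(-0.4659, -0.1845, 0.7413) x1=(0.0145, 0.3862, 0.2646) x2=(-0.9296, 0.1940, 1.1188) x3=(-1.0134, -0.7747, -0.7118) x4=(-0.5715, -0.6914, 0.2082)

(-0.5715, -0.6914, 0.2082)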